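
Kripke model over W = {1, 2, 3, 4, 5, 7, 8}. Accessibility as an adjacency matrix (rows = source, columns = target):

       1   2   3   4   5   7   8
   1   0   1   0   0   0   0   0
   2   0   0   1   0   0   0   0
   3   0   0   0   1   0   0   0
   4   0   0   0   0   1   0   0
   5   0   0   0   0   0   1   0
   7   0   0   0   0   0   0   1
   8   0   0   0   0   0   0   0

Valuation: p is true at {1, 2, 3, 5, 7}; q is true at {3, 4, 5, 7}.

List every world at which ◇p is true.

{1, 2, 4, 5}

1: successors {2}; p there: 2:T. ✓
2: successors {3}; p there: 3:T. ✓
3: successors {4}; p there: 4:F. ✗
4: successors {5}; p there: 5:T. ✓
5: successors {7}; p there: 7:T. ✓
7: successors {8}; p there: 8:F. ✗
8: no successors, so ◇p fails. ✗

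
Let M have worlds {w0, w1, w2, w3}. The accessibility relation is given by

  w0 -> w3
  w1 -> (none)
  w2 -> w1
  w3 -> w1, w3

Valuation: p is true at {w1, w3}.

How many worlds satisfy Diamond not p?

w0: successors {w3}; not p there: w3:F. ✗
w1: no successors, so Diamond not p fails. ✗
w2: successors {w1}; not p there: w1:F. ✗
w3: successors {w1, w3}; not p there: w1:F, w3:F. ✗
Satisfying worlds: ∅.

0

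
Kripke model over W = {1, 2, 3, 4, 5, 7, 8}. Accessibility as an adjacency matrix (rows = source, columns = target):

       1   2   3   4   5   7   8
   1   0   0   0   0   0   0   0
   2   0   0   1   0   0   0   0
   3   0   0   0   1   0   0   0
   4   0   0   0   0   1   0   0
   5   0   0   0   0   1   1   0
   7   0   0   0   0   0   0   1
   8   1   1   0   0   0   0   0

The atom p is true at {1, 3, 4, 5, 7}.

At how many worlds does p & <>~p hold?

1

1: p is T, <>~p is F. ✗
2: p is F, <>~p is F. ✗
3: p is T, <>~p is F. ✗
4: p is T, <>~p is F. ✗
5: p is T, <>~p is F. ✗
7: p is T, <>~p is T. ✓
8: p is F, <>~p is T. ✗
Satisfying worlds: {7}.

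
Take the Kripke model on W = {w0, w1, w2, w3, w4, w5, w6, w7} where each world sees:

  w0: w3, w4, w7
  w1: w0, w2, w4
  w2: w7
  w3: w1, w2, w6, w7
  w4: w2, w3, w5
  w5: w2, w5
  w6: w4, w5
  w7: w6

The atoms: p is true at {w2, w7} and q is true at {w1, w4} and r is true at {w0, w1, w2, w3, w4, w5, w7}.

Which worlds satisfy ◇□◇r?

{w0, w1, w2, w3, w4, w5, w6, w7}

w0: successors {w3, w4, w7}; □◇r there: w3:F, w4:T, w7:T. ✓
w1: successors {w0, w2, w4}; □◇r there: w0:F, w2:F, w4:T. ✓
w2: successors {w7}; □◇r there: w7:T. ✓
w3: successors {w1, w2, w6, w7}; □◇r there: w1:T, w2:F, w6:T, w7:T. ✓
w4: successors {w2, w3, w5}; □◇r there: w2:F, w3:F, w5:T. ✓
w5: successors {w2, w5}; □◇r there: w2:F, w5:T. ✓
w6: successors {w4, w5}; □◇r there: w4:T, w5:T. ✓
w7: successors {w6}; □◇r there: w6:T. ✓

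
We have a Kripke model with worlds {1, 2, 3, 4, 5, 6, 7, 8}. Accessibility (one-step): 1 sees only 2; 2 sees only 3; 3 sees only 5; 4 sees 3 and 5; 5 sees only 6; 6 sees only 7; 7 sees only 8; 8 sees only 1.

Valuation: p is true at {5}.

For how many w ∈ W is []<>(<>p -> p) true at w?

1: successors {2}; <>(<>p -> p) there: 2:F. ✗
2: successors {3}; <>(<>p -> p) there: 3:T. ✓
3: successors {5}; <>(<>p -> p) there: 5:T. ✓
4: successors {3, 5}; <>(<>p -> p) there: 3:T, 5:T. ✓
5: successors {6}; <>(<>p -> p) there: 6:T. ✓
6: successors {7}; <>(<>p -> p) there: 7:T. ✓
7: successors {8}; <>(<>p -> p) there: 8:T. ✓
8: successors {1}; <>(<>p -> p) there: 1:T. ✓
Satisfying worlds: {2, 3, 4, 5, 6, 7, 8}.

7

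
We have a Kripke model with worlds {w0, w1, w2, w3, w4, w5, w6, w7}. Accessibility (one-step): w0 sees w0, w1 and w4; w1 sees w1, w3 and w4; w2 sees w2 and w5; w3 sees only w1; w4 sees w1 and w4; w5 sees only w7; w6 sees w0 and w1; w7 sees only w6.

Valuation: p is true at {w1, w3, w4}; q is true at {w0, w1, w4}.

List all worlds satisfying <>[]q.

w0: successors {w0, w1, w4}; []q there: w0:T, w1:F, w4:T. ✓
w1: successors {w1, w3, w4}; []q there: w1:F, w3:T, w4:T. ✓
w2: successors {w2, w5}; []q there: w2:F, w5:F. ✗
w3: successors {w1}; []q there: w1:F. ✗
w4: successors {w1, w4}; []q there: w1:F, w4:T. ✓
w5: successors {w7}; []q there: w7:F. ✗
w6: successors {w0, w1}; []q there: w0:T, w1:F. ✓
w7: successors {w6}; []q there: w6:T. ✓

{w0, w1, w4, w6, w7}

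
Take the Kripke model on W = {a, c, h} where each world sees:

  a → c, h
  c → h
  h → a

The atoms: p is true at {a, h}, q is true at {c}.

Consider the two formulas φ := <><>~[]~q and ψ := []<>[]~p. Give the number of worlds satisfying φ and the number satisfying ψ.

For <><>~[]~q:
a: successors {c, h}; <>~[]~q there: c:F, h:T. ✓
c: successors {h}; <>~[]~q there: h:T. ✓
h: successors {a}; <>~[]~q there: a:F. ✗
— 2 worlds.
For []<>[]~p:
a: successors {c, h}; <>[]~p there: c:F, h:F. ✗
c: successors {h}; <>[]~p there: h:F. ✗
h: successors {a}; <>[]~p there: a:F. ✗
— 0 worlds.

2 and 0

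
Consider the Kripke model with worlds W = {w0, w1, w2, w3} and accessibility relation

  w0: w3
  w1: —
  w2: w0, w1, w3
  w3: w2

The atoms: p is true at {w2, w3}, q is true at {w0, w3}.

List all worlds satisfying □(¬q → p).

{w0, w1, w3}

w0: successors {w3}; ¬q → p there: w3:T. ✓
w1: no successors, so □(¬q → p) holds vacuously. ✓
w2: successors {w0, w1, w3}; ¬q → p there: w0:T, w1:F, w3:T. ✗
w3: successors {w2}; ¬q → p there: w2:T. ✓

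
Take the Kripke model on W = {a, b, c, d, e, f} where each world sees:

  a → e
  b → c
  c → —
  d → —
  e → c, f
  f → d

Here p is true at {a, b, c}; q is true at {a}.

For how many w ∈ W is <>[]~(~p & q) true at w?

a: successors {e}; []~(~p & q) there: e:T. ✓
b: successors {c}; []~(~p & q) there: c:T. ✓
c: no successors, so <>[]~(~p & q) fails. ✗
d: no successors, so <>[]~(~p & q) fails. ✗
e: successors {c, f}; []~(~p & q) there: c:T, f:T. ✓
f: successors {d}; []~(~p & q) there: d:T. ✓
Satisfying worlds: {a, b, e, f}.

4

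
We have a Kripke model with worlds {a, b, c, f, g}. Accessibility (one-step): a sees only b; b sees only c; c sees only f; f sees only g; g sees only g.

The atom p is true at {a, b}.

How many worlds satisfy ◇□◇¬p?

a: successors {b}; □◇¬p there: b:T. ✓
b: successors {c}; □◇¬p there: c:T. ✓
c: successors {f}; □◇¬p there: f:T. ✓
f: successors {g}; □◇¬p there: g:T. ✓
g: successors {g}; □◇¬p there: g:T. ✓
Satisfying worlds: {a, b, c, f, g}.

5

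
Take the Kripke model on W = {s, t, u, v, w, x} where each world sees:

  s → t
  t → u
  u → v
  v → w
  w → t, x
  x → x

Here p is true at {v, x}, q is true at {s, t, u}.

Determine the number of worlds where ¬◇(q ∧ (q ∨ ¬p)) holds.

3

s: ◇(q ∧ (q ∨ ¬p)) is T. ✗
t: ◇(q ∧ (q ∨ ¬p)) is T. ✗
u: ◇(q ∧ (q ∨ ¬p)) is F. ✓
v: ◇(q ∧ (q ∨ ¬p)) is F. ✓
w: ◇(q ∧ (q ∨ ¬p)) is T. ✗
x: ◇(q ∧ (q ∨ ¬p)) is F. ✓
Satisfying worlds: {u, v, x}.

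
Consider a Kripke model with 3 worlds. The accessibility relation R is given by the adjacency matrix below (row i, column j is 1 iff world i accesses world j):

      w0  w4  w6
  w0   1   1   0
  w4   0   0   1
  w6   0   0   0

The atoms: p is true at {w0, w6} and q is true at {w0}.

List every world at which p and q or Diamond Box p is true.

w0: p and q is T, Diamond Box p is T. ✓
w4: p and q is F, Diamond Box p is T. ✓
w6: p and q is F, Diamond Box p is F. ✗

{w0, w4}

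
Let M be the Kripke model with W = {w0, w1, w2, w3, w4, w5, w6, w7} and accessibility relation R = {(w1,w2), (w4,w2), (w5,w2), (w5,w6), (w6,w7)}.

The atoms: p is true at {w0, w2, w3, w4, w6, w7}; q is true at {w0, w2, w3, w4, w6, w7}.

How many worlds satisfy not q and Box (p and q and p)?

w0: not q is F, Box (p and q and p) is T. ✗
w1: not q is T, Box (p and q and p) is T. ✓
w2: not q is F, Box (p and q and p) is T. ✗
w3: not q is F, Box (p and q and p) is T. ✗
w4: not q is F, Box (p and q and p) is T. ✗
w5: not q is T, Box (p and q and p) is T. ✓
w6: not q is F, Box (p and q and p) is T. ✗
w7: not q is F, Box (p and q and p) is T. ✗
Satisfying worlds: {w1, w5}.

2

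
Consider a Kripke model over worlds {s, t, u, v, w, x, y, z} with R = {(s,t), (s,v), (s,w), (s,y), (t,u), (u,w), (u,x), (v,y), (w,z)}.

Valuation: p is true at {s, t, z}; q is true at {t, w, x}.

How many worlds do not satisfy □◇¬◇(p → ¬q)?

4

s: successors {t, v, w, y}; ◇¬◇(p → ¬q) there: t:F, v:T, w:T, y:F. ✗
t: successors {u}; ◇¬◇(p → ¬q) there: u:T. ✓
u: successors {w, x}; ◇¬◇(p → ¬q) there: w:T, x:F. ✗
v: successors {y}; ◇¬◇(p → ¬q) there: y:F. ✗
w: successors {z}; ◇¬◇(p → ¬q) there: z:F. ✗
x: no successors, so □◇¬◇(p → ¬q) holds vacuously. ✓
y: no successors, so □◇¬◇(p → ¬q) holds vacuously. ✓
z: no successors, so □◇¬◇(p → ¬q) holds vacuously. ✓
Satisfying worlds: {t, x, y, z}.
So □◇¬◇(p → ¬q) fails at the other 4 worlds.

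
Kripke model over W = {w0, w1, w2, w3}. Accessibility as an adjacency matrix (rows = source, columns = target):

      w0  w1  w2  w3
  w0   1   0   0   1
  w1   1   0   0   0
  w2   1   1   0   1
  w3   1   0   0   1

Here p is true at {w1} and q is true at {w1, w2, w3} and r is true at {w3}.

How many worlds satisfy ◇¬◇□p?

4

w0: successors {w0, w3}; ¬◇□p there: w0:T, w3:T. ✓
w1: successors {w0}; ¬◇□p there: w0:T. ✓
w2: successors {w0, w1, w3}; ¬◇□p there: w0:T, w1:T, w3:T. ✓
w3: successors {w0, w3}; ¬◇□p there: w0:T, w3:T. ✓
Satisfying worlds: {w0, w1, w2, w3}.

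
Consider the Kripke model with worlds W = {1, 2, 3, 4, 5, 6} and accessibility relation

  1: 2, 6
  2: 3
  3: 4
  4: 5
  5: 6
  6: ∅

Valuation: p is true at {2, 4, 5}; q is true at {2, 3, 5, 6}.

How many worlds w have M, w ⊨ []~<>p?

4

1: successors {2, 6}; ~<>p there: 2:T, 6:T. ✓
2: successors {3}; ~<>p there: 3:F. ✗
3: successors {4}; ~<>p there: 4:F. ✗
4: successors {5}; ~<>p there: 5:T. ✓
5: successors {6}; ~<>p there: 6:T. ✓
6: no successors, so []~<>p holds vacuously. ✓
Satisfying worlds: {1, 4, 5, 6}.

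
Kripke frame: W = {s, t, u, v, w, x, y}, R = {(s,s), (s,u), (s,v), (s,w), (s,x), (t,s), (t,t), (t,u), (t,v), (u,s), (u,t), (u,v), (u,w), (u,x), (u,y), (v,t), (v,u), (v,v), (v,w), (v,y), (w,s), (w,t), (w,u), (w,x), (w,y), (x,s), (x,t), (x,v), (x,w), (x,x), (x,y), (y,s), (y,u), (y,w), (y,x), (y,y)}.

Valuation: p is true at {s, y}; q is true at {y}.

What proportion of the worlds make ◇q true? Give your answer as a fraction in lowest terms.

s: successors {s, u, v, w, x}; q there: s:F, u:F, v:F, w:F, x:F. ✗
t: successors {s, t, u, v}; q there: s:F, t:F, u:F, v:F. ✗
u: successors {s, t, v, w, x, y}; q there: s:F, t:F, v:F, w:F, x:F, y:T. ✓
v: successors {t, u, v, w, y}; q there: t:F, u:F, v:F, w:F, y:T. ✓
w: successors {s, t, u, x, y}; q there: s:F, t:F, u:F, x:F, y:T. ✓
x: successors {s, t, v, w, x, y}; q there: s:F, t:F, v:F, w:F, x:F, y:T. ✓
y: successors {s, u, w, x, y}; q there: s:F, u:F, w:F, x:F, y:T. ✓
That's 5 of 7 worlds, so 5/7.

5/7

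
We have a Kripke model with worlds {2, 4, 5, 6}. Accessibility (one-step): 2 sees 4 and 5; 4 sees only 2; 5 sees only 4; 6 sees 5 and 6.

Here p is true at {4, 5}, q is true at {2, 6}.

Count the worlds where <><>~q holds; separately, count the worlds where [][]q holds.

For <><>~q:
2: successors {4, 5}; <>~q there: 4:F, 5:T. ✓
4: successors {2}; <>~q there: 2:T. ✓
5: successors {4}; <>~q there: 4:F. ✗
6: successors {5, 6}; <>~q there: 5:T, 6:T. ✓
— 3 worlds.
For [][]q:
2: successors {4, 5}; []q there: 4:T, 5:F. ✗
4: successors {2}; []q there: 2:F. ✗
5: successors {4}; []q there: 4:T. ✓
6: successors {5, 6}; []q there: 5:F, 6:F. ✗
— 1 world.

3 and 1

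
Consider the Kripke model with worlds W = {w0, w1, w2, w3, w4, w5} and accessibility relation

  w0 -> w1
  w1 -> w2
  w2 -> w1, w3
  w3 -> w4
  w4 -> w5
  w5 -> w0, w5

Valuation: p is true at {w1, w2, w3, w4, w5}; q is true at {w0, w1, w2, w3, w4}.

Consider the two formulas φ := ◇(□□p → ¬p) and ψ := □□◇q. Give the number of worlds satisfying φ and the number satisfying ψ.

For ◇(□□p → ¬p):
w0: successors {w1}; □□p → ¬p there: w1:F. ✗
w1: successors {w2}; □□p → ¬p there: w2:F. ✗
w2: successors {w1, w3}; □□p → ¬p there: w1:F, w3:F. ✗
w3: successors {w4}; □□p → ¬p there: w4:T. ✓
w4: successors {w5}; □□p → ¬p there: w5:T. ✓
w5: successors {w0, w5}; □□p → ¬p there: w0:T, w5:T. ✓
— 3 worlds.
For □□◇q:
w0: successors {w1}; □◇q there: w1:T. ✓
w1: successors {w2}; □◇q there: w2:T. ✓
w2: successors {w1, w3}; □◇q there: w1:T, w3:F. ✗
w3: successors {w4}; □◇q there: w4:T. ✓
w4: successors {w5}; □◇q there: w5:T. ✓
w5: successors {w0, w5}; □◇q there: w0:T, w5:T. ✓
— 5 worlds.

3 and 5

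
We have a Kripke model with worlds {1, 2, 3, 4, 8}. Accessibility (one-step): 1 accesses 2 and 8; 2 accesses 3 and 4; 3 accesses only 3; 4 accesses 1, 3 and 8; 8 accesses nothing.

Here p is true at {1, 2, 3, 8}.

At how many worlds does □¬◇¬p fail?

1: successors {2, 8}; ¬◇¬p there: 2:F, 8:T. ✗
2: successors {3, 4}; ¬◇¬p there: 3:T, 4:T. ✓
3: successors {3}; ¬◇¬p there: 3:T. ✓
4: successors {1, 3, 8}; ¬◇¬p there: 1:T, 3:T, 8:T. ✓
8: no successors, so □¬◇¬p holds vacuously. ✓
Satisfying worlds: {2, 3, 4, 8}.
So □¬◇¬p fails at the other 1 world.

1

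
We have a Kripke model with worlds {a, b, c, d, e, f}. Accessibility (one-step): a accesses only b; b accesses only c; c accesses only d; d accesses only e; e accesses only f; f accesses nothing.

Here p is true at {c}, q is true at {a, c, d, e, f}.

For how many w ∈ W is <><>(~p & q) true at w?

3

a: successors {b}; <>(~p & q) there: b:F. ✗
b: successors {c}; <>(~p & q) there: c:T. ✓
c: successors {d}; <>(~p & q) there: d:T. ✓
d: successors {e}; <>(~p & q) there: e:T. ✓
e: successors {f}; <>(~p & q) there: f:F. ✗
f: no successors, so <><>(~p & q) fails. ✗
Satisfying worlds: {b, c, d}.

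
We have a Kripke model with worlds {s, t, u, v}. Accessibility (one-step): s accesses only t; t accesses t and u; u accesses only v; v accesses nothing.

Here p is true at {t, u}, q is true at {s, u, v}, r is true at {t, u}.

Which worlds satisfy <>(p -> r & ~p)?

{u}

s: successors {t}; p -> r & ~p there: t:F. ✗
t: successors {t, u}; p -> r & ~p there: t:F, u:F. ✗
u: successors {v}; p -> r & ~p there: v:T. ✓
v: no successors, so <>(p -> r & ~p) fails. ✗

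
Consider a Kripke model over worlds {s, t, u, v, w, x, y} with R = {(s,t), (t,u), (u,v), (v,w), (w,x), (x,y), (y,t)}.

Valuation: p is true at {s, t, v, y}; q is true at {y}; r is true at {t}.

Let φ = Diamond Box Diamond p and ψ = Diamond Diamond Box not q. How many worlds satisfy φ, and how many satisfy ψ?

4 and 6

For Diamond Box Diamond p:
s: successors {t}; Box Diamond p there: t:T. ✓
t: successors {u}; Box Diamond p there: u:F. ✗
u: successors {v}; Box Diamond p there: v:F. ✗
v: successors {w}; Box Diamond p there: w:T. ✓
w: successors {x}; Box Diamond p there: x:T. ✓
x: successors {y}; Box Diamond p there: y:F. ✗
y: successors {t}; Box Diamond p there: t:T. ✓
— 4 worlds.
For Diamond Diamond Box not q:
s: successors {t}; Diamond Box not q there: t:T. ✓
t: successors {u}; Diamond Box not q there: u:T. ✓
u: successors {v}; Diamond Box not q there: v:T. ✓
v: successors {w}; Diamond Box not q there: w:F. ✗
w: successors {x}; Diamond Box not q there: x:T. ✓
x: successors {y}; Diamond Box not q there: y:T. ✓
y: successors {t}; Diamond Box not q there: t:T. ✓
— 6 worlds.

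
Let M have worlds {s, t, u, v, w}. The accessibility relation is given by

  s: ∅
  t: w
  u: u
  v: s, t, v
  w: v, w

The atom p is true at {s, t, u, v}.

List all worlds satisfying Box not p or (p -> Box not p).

s: Box not p is T, p -> Box not p is T. ✓
t: Box not p is T, p -> Box not p is T. ✓
u: Box not p is F, p -> Box not p is F. ✗
v: Box not p is F, p -> Box not p is F. ✗
w: Box not p is F, p -> Box not p is T. ✓

{s, t, w}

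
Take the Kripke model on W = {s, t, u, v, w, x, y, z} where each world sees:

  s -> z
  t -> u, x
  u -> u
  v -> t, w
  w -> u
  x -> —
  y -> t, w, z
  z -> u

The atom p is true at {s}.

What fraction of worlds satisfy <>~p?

s: successors {z}; ~p there: z:T. ✓
t: successors {u, x}; ~p there: u:T, x:T. ✓
u: successors {u}; ~p there: u:T. ✓
v: successors {t, w}; ~p there: t:T, w:T. ✓
w: successors {u}; ~p there: u:T. ✓
x: no successors, so <>~p fails. ✗
y: successors {t, w, z}; ~p there: t:T, w:T, z:T. ✓
z: successors {u}; ~p there: u:T. ✓
That's 7 of 8 worlds, so 7/8.

7/8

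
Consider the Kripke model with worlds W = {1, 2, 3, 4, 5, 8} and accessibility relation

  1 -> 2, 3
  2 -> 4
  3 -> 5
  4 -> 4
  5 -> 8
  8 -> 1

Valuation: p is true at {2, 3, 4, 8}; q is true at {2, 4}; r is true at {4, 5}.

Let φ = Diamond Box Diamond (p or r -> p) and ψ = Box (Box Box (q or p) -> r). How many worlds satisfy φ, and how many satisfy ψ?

For Diamond Box Diamond (p or r -> p):
1: successors {2, 3}; Box Diamond (p or r -> p) there: 2:T, 3:T. ✓
2: successors {4}; Box Diamond (p or r -> p) there: 4:T. ✓
3: successors {5}; Box Diamond (p or r -> p) there: 5:T. ✓
4: successors {4}; Box Diamond (p or r -> p) there: 4:T. ✓
5: successors {8}; Box Diamond (p or r -> p) there: 8:T. ✓
8: successors {1}; Box Diamond (p or r -> p) there: 1:F. ✗
— 5 worlds.
For Box (Box Box (q or p) -> r):
1: successors {2, 3}; Box Box (q or p) -> r there: 2:F, 3:F. ✗
2: successors {4}; Box Box (q or p) -> r there: 4:T. ✓
3: successors {5}; Box Box (q or p) -> r there: 5:T. ✓
4: successors {4}; Box Box (q or p) -> r there: 4:T. ✓
5: successors {8}; Box Box (q or p) -> r there: 8:F. ✗
8: successors {1}; Box Box (q or p) -> r there: 1:T. ✓
— 4 worlds.

5 and 4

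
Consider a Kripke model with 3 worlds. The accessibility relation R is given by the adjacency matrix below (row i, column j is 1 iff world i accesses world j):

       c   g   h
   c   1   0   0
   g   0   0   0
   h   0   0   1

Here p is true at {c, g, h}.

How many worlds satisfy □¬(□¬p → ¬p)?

c: successors {c}; ¬(□¬p → ¬p) there: c:F. ✗
g: no successors, so □¬(□¬p → ¬p) holds vacuously. ✓
h: successors {h}; ¬(□¬p → ¬p) there: h:F. ✗
Satisfying worlds: {g}.

1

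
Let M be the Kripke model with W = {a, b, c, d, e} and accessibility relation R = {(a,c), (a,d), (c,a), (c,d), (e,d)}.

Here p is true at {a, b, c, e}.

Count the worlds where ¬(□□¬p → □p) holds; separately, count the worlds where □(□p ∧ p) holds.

For ¬(□□¬p → □p):
a: □□¬p → □p is T. ✗
b: □□¬p → □p is T. ✗
c: □□¬p → □p is T. ✗
d: □□¬p → □p is T. ✗
e: □□¬p → □p is F. ✓
— 1 world.
For □(□p ∧ p):
a: successors {c, d}; □p ∧ p there: c:F, d:F. ✗
b: no successors, so □(□p ∧ p) holds vacuously. ✓
c: successors {a, d}; □p ∧ p there: a:F, d:F. ✗
d: no successors, so □(□p ∧ p) holds vacuously. ✓
e: successors {d}; □p ∧ p there: d:F. ✗
— 2 worlds.

1 and 2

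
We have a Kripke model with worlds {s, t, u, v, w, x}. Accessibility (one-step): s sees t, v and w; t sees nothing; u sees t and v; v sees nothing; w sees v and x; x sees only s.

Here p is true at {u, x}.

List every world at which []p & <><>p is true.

∅

s: []p is F, <><>p is T. ✗
t: []p is T, <><>p is F. ✗
u: []p is F, <><>p is F. ✗
v: []p is T, <><>p is F. ✗
w: []p is F, <><>p is F. ✗
x: []p is F, <><>p is F. ✗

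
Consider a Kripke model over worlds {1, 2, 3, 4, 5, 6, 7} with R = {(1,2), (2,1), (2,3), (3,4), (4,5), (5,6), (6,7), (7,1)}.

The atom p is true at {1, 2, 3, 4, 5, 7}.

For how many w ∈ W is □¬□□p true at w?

1

1: successors {2}; ¬□□p there: 2:F. ✗
2: successors {1, 3}; ¬□□p there: 1:F, 3:F. ✗
3: successors {4}; ¬□□p there: 4:T. ✓
4: successors {5}; ¬□□p there: 5:F. ✗
5: successors {6}; ¬□□p there: 6:F. ✗
6: successors {7}; ¬□□p there: 7:F. ✗
7: successors {1}; ¬□□p there: 1:F. ✗
Satisfying worlds: {3}.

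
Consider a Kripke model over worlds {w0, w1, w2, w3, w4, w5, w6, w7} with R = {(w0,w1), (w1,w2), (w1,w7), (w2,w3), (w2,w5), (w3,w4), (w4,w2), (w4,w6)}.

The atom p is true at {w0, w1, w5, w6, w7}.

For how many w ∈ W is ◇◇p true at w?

4

w0: successors {w1}; ◇p there: w1:T. ✓
w1: successors {w2, w7}; ◇p there: w2:T, w7:F. ✓
w2: successors {w3, w5}; ◇p there: w3:F, w5:F. ✗
w3: successors {w4}; ◇p there: w4:T. ✓
w4: successors {w2, w6}; ◇p there: w2:T, w6:F. ✓
w5: no successors, so ◇◇p fails. ✗
w6: no successors, so ◇◇p fails. ✗
w7: no successors, so ◇◇p fails. ✗
Satisfying worlds: {w0, w1, w3, w4}.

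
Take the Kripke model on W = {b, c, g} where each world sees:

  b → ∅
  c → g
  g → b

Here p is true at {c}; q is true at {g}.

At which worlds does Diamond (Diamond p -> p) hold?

{c, g}

b: no successors, so Diamond (Diamond p -> p) fails. ✗
c: successors {g}; Diamond p -> p there: g:T. ✓
g: successors {b}; Diamond p -> p there: b:T. ✓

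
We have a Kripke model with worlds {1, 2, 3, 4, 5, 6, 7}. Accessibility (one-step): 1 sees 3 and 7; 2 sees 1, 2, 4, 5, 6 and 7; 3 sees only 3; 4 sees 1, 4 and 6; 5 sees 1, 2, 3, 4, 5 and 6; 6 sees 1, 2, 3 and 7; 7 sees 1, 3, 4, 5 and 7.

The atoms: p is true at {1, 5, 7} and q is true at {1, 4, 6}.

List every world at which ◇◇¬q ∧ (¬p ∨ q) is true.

{1, 2, 3, 4, 6}

1: ◇◇¬q is T, ¬p ∨ q is T. ✓
2: ◇◇¬q is T, ¬p ∨ q is T. ✓
3: ◇◇¬q is T, ¬p ∨ q is T. ✓
4: ◇◇¬q is T, ¬p ∨ q is T. ✓
5: ◇◇¬q is T, ¬p ∨ q is F. ✗
6: ◇◇¬q is T, ¬p ∨ q is T. ✓
7: ◇◇¬q is T, ¬p ∨ q is F. ✗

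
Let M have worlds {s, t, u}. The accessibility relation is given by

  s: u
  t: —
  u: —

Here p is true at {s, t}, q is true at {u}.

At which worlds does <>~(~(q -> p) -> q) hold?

s: successors {u}; ~(~(q -> p) -> q) there: u:F. ✗
t: no successors, so <>~(~(q -> p) -> q) fails. ✗
u: no successors, so <>~(~(q -> p) -> q) fails. ✗

∅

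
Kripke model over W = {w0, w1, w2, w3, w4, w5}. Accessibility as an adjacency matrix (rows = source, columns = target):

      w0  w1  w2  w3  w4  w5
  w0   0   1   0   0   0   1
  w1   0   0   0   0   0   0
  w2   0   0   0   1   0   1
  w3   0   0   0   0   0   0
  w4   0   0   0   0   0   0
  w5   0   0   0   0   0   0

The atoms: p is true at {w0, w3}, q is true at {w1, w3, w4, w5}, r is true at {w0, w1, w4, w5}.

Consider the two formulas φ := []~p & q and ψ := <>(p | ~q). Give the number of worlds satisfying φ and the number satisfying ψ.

4 and 1

For []~p & q:
w0: []~p is T, q is F. ✗
w1: []~p is T, q is T. ✓
w2: []~p is F, q is F. ✗
w3: []~p is T, q is T. ✓
w4: []~p is T, q is T. ✓
w5: []~p is T, q is T. ✓
— 4 worlds.
For <>(p | ~q):
w0: successors {w1, w5}; p | ~q there: w1:F, w5:F. ✗
w1: no successors, so <>(p | ~q) fails. ✗
w2: successors {w3, w5}; p | ~q there: w3:T, w5:F. ✓
w3: no successors, so <>(p | ~q) fails. ✗
w4: no successors, so <>(p | ~q) fails. ✗
w5: no successors, so <>(p | ~q) fails. ✗
— 1 world.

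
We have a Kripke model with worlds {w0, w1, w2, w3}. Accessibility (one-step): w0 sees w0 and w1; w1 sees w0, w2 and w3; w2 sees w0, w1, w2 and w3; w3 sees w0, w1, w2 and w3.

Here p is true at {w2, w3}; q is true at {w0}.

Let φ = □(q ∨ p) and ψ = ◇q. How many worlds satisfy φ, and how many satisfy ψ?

1 and 4

For □(q ∨ p):
w0: successors {w0, w1}; q ∨ p there: w0:T, w1:F. ✗
w1: successors {w0, w2, w3}; q ∨ p there: w0:T, w2:T, w3:T. ✓
w2: successors {w0, w1, w2, w3}; q ∨ p there: w0:T, w1:F, w2:T, w3:T. ✗
w3: successors {w0, w1, w2, w3}; q ∨ p there: w0:T, w1:F, w2:T, w3:T. ✗
— 1 world.
For ◇q:
w0: successors {w0, w1}; q there: w0:T, w1:F. ✓
w1: successors {w0, w2, w3}; q there: w0:T, w2:F, w3:F. ✓
w2: successors {w0, w1, w2, w3}; q there: w0:T, w1:F, w2:F, w3:F. ✓
w3: successors {w0, w1, w2, w3}; q there: w0:T, w1:F, w2:F, w3:F. ✓
— 4 worlds.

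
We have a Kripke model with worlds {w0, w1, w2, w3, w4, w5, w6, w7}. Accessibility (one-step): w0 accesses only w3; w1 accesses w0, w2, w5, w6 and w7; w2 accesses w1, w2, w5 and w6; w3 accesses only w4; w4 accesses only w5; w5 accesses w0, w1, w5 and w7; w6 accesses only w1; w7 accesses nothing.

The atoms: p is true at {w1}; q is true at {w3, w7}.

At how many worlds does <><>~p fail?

w0: successors {w3}; <>~p there: w3:T. ✓
w1: successors {w0, w2, w5, w6, w7}; <>~p there: w0:T, w2:T, w5:T, w6:F, w7:F. ✓
w2: successors {w1, w2, w5, w6}; <>~p there: w1:T, w2:T, w5:T, w6:F. ✓
w3: successors {w4}; <>~p there: w4:T. ✓
w4: successors {w5}; <>~p there: w5:T. ✓
w5: successors {w0, w1, w5, w7}; <>~p there: w0:T, w1:T, w5:T, w7:F. ✓
w6: successors {w1}; <>~p there: w1:T. ✓
w7: no successors, so <><>~p fails. ✗
Satisfying worlds: {w0, w1, w2, w3, w4, w5, w6}.
So <><>~p fails at the other 1 world.

1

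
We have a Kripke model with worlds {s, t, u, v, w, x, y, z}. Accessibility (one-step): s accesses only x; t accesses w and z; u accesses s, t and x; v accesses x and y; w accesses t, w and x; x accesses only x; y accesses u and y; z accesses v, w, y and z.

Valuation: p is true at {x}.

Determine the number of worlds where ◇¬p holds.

s: successors {x}; ¬p there: x:F. ✗
t: successors {w, z}; ¬p there: w:T, z:T. ✓
u: successors {s, t, x}; ¬p there: s:T, t:T, x:F. ✓
v: successors {x, y}; ¬p there: x:F, y:T. ✓
w: successors {t, w, x}; ¬p there: t:T, w:T, x:F. ✓
x: successors {x}; ¬p there: x:F. ✗
y: successors {u, y}; ¬p there: u:T, y:T. ✓
z: successors {v, w, y, z}; ¬p there: v:T, w:T, y:T, z:T. ✓
Satisfying worlds: {t, u, v, w, y, z}.

6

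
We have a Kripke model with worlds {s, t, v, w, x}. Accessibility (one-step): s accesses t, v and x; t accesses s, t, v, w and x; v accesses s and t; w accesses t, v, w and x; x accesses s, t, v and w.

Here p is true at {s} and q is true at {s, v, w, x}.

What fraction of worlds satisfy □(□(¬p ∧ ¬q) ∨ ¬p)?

2/5

s: successors {t, v, x}; □(¬p ∧ ¬q) ∨ ¬p there: t:T, v:T, x:T. ✓
t: successors {s, t, v, w, x}; □(¬p ∧ ¬q) ∨ ¬p there: s:F, t:T, v:T, w:T, x:T. ✗
v: successors {s, t}; □(¬p ∧ ¬q) ∨ ¬p there: s:F, t:T. ✗
w: successors {t, v, w, x}; □(¬p ∧ ¬q) ∨ ¬p there: t:T, v:T, w:T, x:T. ✓
x: successors {s, t, v, w}; □(¬p ∧ ¬q) ∨ ¬p there: s:F, t:T, v:T, w:T. ✗
That's 2 of 5 worlds, so 2/5.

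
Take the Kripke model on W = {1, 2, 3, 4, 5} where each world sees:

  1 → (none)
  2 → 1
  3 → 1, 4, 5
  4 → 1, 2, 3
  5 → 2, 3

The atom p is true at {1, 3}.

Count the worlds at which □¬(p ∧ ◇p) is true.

3

1: no successors, so □¬(p ∧ ◇p) holds vacuously. ✓
2: successors {1}; ¬(p ∧ ◇p) there: 1:T. ✓
3: successors {1, 4, 5}; ¬(p ∧ ◇p) there: 1:T, 4:T, 5:T. ✓
4: successors {1, 2, 3}; ¬(p ∧ ◇p) there: 1:T, 2:T, 3:F. ✗
5: successors {2, 3}; ¬(p ∧ ◇p) there: 2:T, 3:F. ✗
Satisfying worlds: {1, 2, 3}.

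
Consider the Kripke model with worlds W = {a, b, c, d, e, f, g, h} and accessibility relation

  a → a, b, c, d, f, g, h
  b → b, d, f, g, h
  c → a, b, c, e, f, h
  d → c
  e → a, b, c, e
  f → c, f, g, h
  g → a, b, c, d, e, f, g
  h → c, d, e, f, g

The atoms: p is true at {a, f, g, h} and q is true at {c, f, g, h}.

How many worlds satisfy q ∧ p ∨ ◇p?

a: q ∧ p is F, ◇p is T. ✓
b: q ∧ p is F, ◇p is T. ✓
c: q ∧ p is F, ◇p is T. ✓
d: q ∧ p is F, ◇p is F. ✗
e: q ∧ p is F, ◇p is T. ✓
f: q ∧ p is T, ◇p is T. ✓
g: q ∧ p is T, ◇p is T. ✓
h: q ∧ p is T, ◇p is T. ✓
Satisfying worlds: {a, b, c, e, f, g, h}.

7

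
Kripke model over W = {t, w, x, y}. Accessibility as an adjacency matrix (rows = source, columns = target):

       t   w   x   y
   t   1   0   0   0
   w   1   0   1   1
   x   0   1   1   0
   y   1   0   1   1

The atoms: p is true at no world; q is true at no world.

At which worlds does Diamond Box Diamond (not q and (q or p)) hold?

∅

t: successors {t}; Box Diamond (not q and (q or p)) there: t:F. ✗
w: successors {t, x, y}; Box Diamond (not q and (q or p)) there: t:F, x:F, y:F. ✗
x: successors {w, x}; Box Diamond (not q and (q or p)) there: w:F, x:F. ✗
y: successors {t, x, y}; Box Diamond (not q and (q or p)) there: t:F, x:F, y:F. ✗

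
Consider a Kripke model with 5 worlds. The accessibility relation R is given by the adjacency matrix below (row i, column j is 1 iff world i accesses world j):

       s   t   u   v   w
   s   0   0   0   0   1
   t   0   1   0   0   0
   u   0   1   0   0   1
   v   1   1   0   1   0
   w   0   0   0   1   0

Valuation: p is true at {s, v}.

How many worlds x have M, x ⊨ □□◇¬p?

s: successors {w}; □◇¬p there: w:T. ✓
t: successors {t}; □◇¬p there: t:T. ✓
u: successors {t, w}; □◇¬p there: t:T, w:T. ✓
v: successors {s, t, v}; □◇¬p there: s:F, t:T, v:T. ✗
w: successors {v}; □◇¬p there: v:T. ✓
Satisfying worlds: {s, t, u, w}.

4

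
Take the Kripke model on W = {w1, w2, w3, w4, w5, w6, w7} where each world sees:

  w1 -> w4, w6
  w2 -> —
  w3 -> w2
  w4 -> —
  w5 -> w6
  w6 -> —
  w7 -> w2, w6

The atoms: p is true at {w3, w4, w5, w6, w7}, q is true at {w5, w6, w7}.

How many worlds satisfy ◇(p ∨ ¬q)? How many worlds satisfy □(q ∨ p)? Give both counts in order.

For ◇(p ∨ ¬q):
w1: successors {w4, w6}; p ∨ ¬q there: w4:T, w6:T. ✓
w2: no successors, so ◇(p ∨ ¬q) fails. ✗
w3: successors {w2}; p ∨ ¬q there: w2:T. ✓
w4: no successors, so ◇(p ∨ ¬q) fails. ✗
w5: successors {w6}; p ∨ ¬q there: w6:T. ✓
w6: no successors, so ◇(p ∨ ¬q) fails. ✗
w7: successors {w2, w6}; p ∨ ¬q there: w2:T, w6:T. ✓
— 4 worlds.
For □(q ∨ p):
w1: successors {w4, w6}; q ∨ p there: w4:T, w6:T. ✓
w2: no successors, so □(q ∨ p) holds vacuously. ✓
w3: successors {w2}; q ∨ p there: w2:F. ✗
w4: no successors, so □(q ∨ p) holds vacuously. ✓
w5: successors {w6}; q ∨ p there: w6:T. ✓
w6: no successors, so □(q ∨ p) holds vacuously. ✓
w7: successors {w2, w6}; q ∨ p there: w2:F, w6:T. ✗
— 5 worlds.

4 and 5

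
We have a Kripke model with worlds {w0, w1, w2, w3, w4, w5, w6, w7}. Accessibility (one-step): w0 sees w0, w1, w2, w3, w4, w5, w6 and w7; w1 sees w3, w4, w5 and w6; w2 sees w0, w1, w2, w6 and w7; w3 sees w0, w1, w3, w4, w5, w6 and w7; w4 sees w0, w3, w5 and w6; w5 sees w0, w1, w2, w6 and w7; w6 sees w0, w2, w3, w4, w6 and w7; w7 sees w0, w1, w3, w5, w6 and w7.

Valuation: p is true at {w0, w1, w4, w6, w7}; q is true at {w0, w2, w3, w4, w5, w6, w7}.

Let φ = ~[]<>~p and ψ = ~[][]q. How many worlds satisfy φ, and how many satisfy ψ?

0 and 8

For ~[]<>~p:
w0: []<>~p is T. ✗
w1: []<>~p is T. ✗
w2: []<>~p is T. ✗
w3: []<>~p is T. ✗
w4: []<>~p is T. ✗
w5: []<>~p is T. ✗
w6: []<>~p is T. ✗
w7: []<>~p is T. ✗
— 0 worlds.
For ~[][]q:
w0: [][]q is F. ✓
w1: [][]q is F. ✓
w2: [][]q is F. ✓
w3: [][]q is F. ✓
w4: [][]q is F. ✓
w5: [][]q is F. ✓
w6: [][]q is F. ✓
w7: [][]q is F. ✓
— 8 worlds.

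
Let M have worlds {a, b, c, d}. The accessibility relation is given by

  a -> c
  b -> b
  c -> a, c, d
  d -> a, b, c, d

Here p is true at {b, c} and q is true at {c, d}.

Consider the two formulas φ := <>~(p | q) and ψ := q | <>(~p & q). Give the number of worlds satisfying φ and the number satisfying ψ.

For <>~(p | q):
a: successors {c}; ~(p | q) there: c:F. ✗
b: successors {b}; ~(p | q) there: b:F. ✗
c: successors {a, c, d}; ~(p | q) there: a:T, c:F, d:F. ✓
d: successors {a, b, c, d}; ~(p | q) there: a:T, b:F, c:F, d:F. ✓
— 2 worlds.
For q | <>(~p & q):
a: q is F, <>(~p & q) is F. ✗
b: q is F, <>(~p & q) is F. ✗
c: q is T, <>(~p & q) is T. ✓
d: q is T, <>(~p & q) is T. ✓
— 2 worlds.

2 and 2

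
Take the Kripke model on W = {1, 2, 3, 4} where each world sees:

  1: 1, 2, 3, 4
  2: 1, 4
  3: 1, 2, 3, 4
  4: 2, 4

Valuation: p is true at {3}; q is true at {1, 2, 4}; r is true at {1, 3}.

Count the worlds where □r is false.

1: successors {1, 2, 3, 4}; r there: 1:T, 2:F, 3:T, 4:F. ✗
2: successors {1, 4}; r there: 1:T, 4:F. ✗
3: successors {1, 2, 3, 4}; r there: 1:T, 2:F, 3:T, 4:F. ✗
4: successors {2, 4}; r there: 2:F, 4:F. ✗
Satisfying worlds: ∅.
So □r fails at the other 4 worlds.

4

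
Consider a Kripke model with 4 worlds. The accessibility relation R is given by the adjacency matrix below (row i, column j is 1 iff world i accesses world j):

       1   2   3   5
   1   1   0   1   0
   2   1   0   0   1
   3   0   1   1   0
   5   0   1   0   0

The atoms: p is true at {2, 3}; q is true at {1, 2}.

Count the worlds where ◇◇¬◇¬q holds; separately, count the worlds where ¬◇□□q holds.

For ◇◇¬◇¬q:
1: successors {1, 3}; ◇¬◇¬q there: 1:F, 3:F. ✗
2: successors {1, 5}; ◇¬◇¬q there: 1:F, 5:F. ✗
3: successors {2, 3}; ◇¬◇¬q there: 2:T, 3:F. ✓
5: successors {2}; ◇¬◇¬q there: 2:T. ✓
— 2 worlds.
For ¬◇□□q:
1: ◇□□q is F. ✓
2: ◇□□q is F. ✓
3: ◇□□q is F. ✓
5: ◇□□q is F. ✓
— 4 worlds.

2 and 4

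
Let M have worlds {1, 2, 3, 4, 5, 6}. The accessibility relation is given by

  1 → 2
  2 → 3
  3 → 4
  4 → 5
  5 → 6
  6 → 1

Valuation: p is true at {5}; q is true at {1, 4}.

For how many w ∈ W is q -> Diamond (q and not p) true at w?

1: q is T, Diamond (q and not p) is F. ✗
2: q is F, Diamond (q and not p) is F. ✓
3: q is F, Diamond (q and not p) is T. ✓
4: q is T, Diamond (q and not p) is F. ✗
5: q is F, Diamond (q and not p) is F. ✓
6: q is F, Diamond (q and not p) is T. ✓
Satisfying worlds: {2, 3, 5, 6}.

4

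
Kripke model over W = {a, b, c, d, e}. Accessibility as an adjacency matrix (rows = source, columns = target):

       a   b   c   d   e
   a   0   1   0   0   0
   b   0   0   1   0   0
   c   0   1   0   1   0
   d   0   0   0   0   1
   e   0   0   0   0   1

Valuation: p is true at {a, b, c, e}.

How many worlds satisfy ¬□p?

1

a: □p is T. ✗
b: □p is T. ✗
c: □p is F. ✓
d: □p is T. ✗
e: □p is T. ✗
Satisfying worlds: {c}.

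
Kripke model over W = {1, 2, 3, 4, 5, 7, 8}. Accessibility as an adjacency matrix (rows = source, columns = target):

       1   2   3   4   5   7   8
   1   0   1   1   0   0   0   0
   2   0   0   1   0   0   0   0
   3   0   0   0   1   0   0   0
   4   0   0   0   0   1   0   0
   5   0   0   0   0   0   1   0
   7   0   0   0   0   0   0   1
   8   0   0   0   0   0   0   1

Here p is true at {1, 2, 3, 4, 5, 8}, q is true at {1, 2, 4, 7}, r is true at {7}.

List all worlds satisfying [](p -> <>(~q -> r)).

1: successors {2, 3}; p -> <>(~q -> r) there: 2:F, 3:T. ✗
2: successors {3}; p -> <>(~q -> r) there: 3:T. ✓
3: successors {4}; p -> <>(~q -> r) there: 4:F. ✗
4: successors {5}; p -> <>(~q -> r) there: 5:T. ✓
5: successors {7}; p -> <>(~q -> r) there: 7:T. ✓
7: successors {8}; p -> <>(~q -> r) there: 8:F. ✗
8: successors {8}; p -> <>(~q -> r) there: 8:F. ✗

{2, 4, 5}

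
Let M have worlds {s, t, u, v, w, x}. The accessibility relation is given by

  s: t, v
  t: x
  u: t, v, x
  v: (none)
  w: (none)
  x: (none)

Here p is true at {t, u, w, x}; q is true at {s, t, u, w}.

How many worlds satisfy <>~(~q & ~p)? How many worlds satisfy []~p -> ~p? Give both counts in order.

For <>~(~q & ~p):
s: successors {t, v}; ~(~q & ~p) there: t:T, v:F. ✓
t: successors {x}; ~(~q & ~p) there: x:T. ✓
u: successors {t, v, x}; ~(~q & ~p) there: t:T, v:F, x:T. ✓
v: no successors, so <>~(~q & ~p) fails. ✗
w: no successors, so <>~(~q & ~p) fails. ✗
x: no successors, so <>~(~q & ~p) fails. ✗
— 3 worlds.
For []~p -> ~p:
s: []~p is F, ~p is T. ✓
t: []~p is F, ~p is F. ✓
u: []~p is F, ~p is F. ✓
v: []~p is T, ~p is T. ✓
w: []~p is T, ~p is F. ✗
x: []~p is T, ~p is F. ✗
— 4 worlds.

3 and 4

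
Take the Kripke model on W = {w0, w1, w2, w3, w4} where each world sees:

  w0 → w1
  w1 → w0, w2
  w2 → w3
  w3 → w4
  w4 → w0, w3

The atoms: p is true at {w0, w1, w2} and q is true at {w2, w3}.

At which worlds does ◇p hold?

w0: successors {w1}; p there: w1:T. ✓
w1: successors {w0, w2}; p there: w0:T, w2:T. ✓
w2: successors {w3}; p there: w3:F. ✗
w3: successors {w4}; p there: w4:F. ✗
w4: successors {w0, w3}; p there: w0:T, w3:F. ✓

{w0, w1, w4}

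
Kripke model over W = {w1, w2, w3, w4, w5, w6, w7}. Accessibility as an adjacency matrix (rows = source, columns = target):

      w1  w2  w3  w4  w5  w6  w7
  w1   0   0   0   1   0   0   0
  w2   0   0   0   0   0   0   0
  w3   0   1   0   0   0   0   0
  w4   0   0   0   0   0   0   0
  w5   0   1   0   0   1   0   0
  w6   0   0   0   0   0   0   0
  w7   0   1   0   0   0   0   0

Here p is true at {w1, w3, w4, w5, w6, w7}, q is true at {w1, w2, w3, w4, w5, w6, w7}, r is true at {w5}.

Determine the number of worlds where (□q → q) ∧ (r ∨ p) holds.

w1: □q → q is T, r ∨ p is T. ✓
w2: □q → q is T, r ∨ p is F. ✗
w3: □q → q is T, r ∨ p is T. ✓
w4: □q → q is T, r ∨ p is T. ✓
w5: □q → q is T, r ∨ p is T. ✓
w6: □q → q is T, r ∨ p is T. ✓
w7: □q → q is T, r ∨ p is T. ✓
Satisfying worlds: {w1, w3, w4, w5, w6, w7}.

6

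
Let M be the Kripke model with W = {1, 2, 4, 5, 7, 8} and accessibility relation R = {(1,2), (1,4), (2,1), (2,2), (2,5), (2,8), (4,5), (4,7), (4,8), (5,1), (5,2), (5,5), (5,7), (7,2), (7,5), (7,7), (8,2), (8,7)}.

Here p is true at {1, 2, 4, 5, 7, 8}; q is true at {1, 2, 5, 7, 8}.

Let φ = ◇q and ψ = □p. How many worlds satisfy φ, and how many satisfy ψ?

For ◇q:
1: successors {2, 4}; q there: 2:T, 4:F. ✓
2: successors {1, 2, 5, 8}; q there: 1:T, 2:T, 5:T, 8:T. ✓
4: successors {5, 7, 8}; q there: 5:T, 7:T, 8:T. ✓
5: successors {1, 2, 5, 7}; q there: 1:T, 2:T, 5:T, 7:T. ✓
7: successors {2, 5, 7}; q there: 2:T, 5:T, 7:T. ✓
8: successors {2, 7}; q there: 2:T, 7:T. ✓
— 6 worlds.
For □p:
1: successors {2, 4}; p there: 2:T, 4:T. ✓
2: successors {1, 2, 5, 8}; p there: 1:T, 2:T, 5:T, 8:T. ✓
4: successors {5, 7, 8}; p there: 5:T, 7:T, 8:T. ✓
5: successors {1, 2, 5, 7}; p there: 1:T, 2:T, 5:T, 7:T. ✓
7: successors {2, 5, 7}; p there: 2:T, 5:T, 7:T. ✓
8: successors {2, 7}; p there: 2:T, 7:T. ✓
— 6 worlds.

6 and 6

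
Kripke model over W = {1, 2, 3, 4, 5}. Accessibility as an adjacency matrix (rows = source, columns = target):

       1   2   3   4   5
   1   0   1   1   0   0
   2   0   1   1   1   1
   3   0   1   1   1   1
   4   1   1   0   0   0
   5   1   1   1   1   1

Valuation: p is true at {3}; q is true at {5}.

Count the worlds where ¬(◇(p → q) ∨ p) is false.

1: ◇(p → q) ∨ p is T. ✗
2: ◇(p → q) ∨ p is T. ✗
3: ◇(p → q) ∨ p is T. ✗
4: ◇(p → q) ∨ p is T. ✗
5: ◇(p → q) ∨ p is T. ✗
Satisfying worlds: ∅.
So ¬(◇(p → q) ∨ p) fails at the other 5 worlds.

5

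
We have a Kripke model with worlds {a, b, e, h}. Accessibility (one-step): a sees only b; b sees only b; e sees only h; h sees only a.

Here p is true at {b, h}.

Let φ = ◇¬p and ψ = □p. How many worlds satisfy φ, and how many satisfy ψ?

For ◇¬p:
a: successors {b}; ¬p there: b:F. ✗
b: successors {b}; ¬p there: b:F. ✗
e: successors {h}; ¬p there: h:F. ✗
h: successors {a}; ¬p there: a:T. ✓
— 1 world.
For □p:
a: successors {b}; p there: b:T. ✓
b: successors {b}; p there: b:T. ✓
e: successors {h}; p there: h:T. ✓
h: successors {a}; p there: a:F. ✗
— 3 worlds.

1 and 3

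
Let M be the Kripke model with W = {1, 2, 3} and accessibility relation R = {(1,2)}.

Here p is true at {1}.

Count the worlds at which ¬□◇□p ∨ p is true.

1

1: ¬□◇□p is T, p is T. ✓
2: ¬□◇□p is F, p is F. ✗
3: ¬□◇□p is F, p is F. ✗
Satisfying worlds: {1}.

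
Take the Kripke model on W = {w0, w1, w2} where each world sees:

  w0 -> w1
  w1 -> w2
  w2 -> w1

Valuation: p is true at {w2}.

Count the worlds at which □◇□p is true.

w0: successors {w1}; ◇□p there: w1:F. ✗
w1: successors {w2}; ◇□p there: w2:T. ✓
w2: successors {w1}; ◇□p there: w1:F. ✗
Satisfying worlds: {w1}.

1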